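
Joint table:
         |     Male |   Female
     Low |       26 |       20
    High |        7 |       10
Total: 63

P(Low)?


P(Low) = (26+20)/63 = 46/63

P(Low) = 46/63 ≈ 73.02%


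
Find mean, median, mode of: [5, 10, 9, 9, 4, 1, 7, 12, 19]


Sorted: [1, 4, 5, 7, 9, 9, 10, 12, 19]
Mean = 76/9
Median = 9
Freq: {5: 1, 10: 1, 9: 2, 4: 1, 1: 1, 7: 1, 12: 1, 19: 1}
Mode: [9]

Mean=76/9, Median=9, Mode=9


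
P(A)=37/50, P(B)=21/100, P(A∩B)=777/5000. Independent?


P(A)×P(B) = 777/5000
P(A∩B) = 777/5000
Equal ✓ → Independent

Yes, independent


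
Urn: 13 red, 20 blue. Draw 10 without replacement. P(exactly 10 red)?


Hypergeometric: C(13,10)×C(20,0)/C(33,10)
= 286×1/92561040 = 1/323640

P(X=10) = 1/323640 ≈ 0.00%


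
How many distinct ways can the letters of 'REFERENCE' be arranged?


Letters: 9, freq: {'R': 2, 'E': 4, 'F': 1, 'N': 1, 'C': 1}
9!/(2!×4!×1!×1!×1!) = 362880/48 = 7560

7560


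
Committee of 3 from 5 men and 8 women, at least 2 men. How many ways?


Count by #men:
  2M,1W: C(5,2)×C(8,1)=80
  3M,0W: C(5,3)×C(8,0)=10
Total = 90

90


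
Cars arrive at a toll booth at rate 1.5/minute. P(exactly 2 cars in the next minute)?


Poisson(λ=1.5): P(X=2) = e^(-λ)×λ^k/k!
= e^(-1.5) × 1.5^2 / 2!
≈ 0.2231301601 × 2.25 / 2 ≈ 0.251021

P(X=2) ≈ 0.251021 ≈ 25.10%


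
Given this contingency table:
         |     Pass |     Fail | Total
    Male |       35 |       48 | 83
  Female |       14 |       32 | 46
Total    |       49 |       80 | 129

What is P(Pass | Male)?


P(Pass | Male) = 35/(35+48) = 35/83

P(Pass|Male) = 35/83 ≈ 42.17%


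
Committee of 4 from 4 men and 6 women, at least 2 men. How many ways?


Count by #men:
  2M,2W: C(4,2)×C(6,2)=90
  3M,1W: C(4,3)×C(6,1)=24
  4M,0W: C(4,4)×C(6,0)=1
Total = 115

115


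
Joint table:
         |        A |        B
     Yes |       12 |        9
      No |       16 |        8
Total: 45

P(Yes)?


P(Yes) = (12+9)/45 = 21/45 = 7/15

P(Yes) = 7/15 ≈ 46.67%


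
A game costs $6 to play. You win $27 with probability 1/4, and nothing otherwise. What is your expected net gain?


E[gain] = (27-6)×1/4 + (-6)×3/4
= 21/4 - 9/2 = 3/4

Expected net gain = $3/4 ≈ $0.75


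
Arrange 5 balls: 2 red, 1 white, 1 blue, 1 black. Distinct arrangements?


5!/(2!×1!×1!×1!) = 60

60


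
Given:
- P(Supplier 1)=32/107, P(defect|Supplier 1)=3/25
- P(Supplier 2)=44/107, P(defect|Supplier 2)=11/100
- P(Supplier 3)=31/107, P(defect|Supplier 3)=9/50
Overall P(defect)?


P(B) = Σ P(B|Aᵢ)×P(Aᵢ)
  3/25×32/107 = 96/2675
  11/100×44/107 = 121/2675
  9/50×31/107 = 279/5350
Sum = 713/5350

P(defect) = 713/5350 ≈ 13.33%


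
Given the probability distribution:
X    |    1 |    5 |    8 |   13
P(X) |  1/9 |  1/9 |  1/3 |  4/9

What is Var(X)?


E[X] = 82/9
E[X²] = 298/3
Var(X) = E[X²] - (E[X])² = 298/3 - 6724/81 = 1322/81

Var(X) = 1322/81 ≈ 16.3210


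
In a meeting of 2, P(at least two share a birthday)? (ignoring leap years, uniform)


P(all different) = Π(365-i)/365 for i=0..1
= 0.997260
P(match) = 1 - 0.997260 = 0.002740

P ≈ 0.0027 ≈ 0.27%


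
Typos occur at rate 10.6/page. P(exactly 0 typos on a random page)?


Poisson(λ=10.6): P(X=0) = e^(-λ)×λ^k/k!
= e^(-10.6) × 10.6^0 / 0!
≈ 2.491600973e-05 × 1 / 1 ≈ 0.000025

P(X=0) ≈ 0.000025 ≈ 0.00%


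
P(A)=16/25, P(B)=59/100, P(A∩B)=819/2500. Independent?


P(A)×P(B) = 236/625
P(A∩B) = 819/2500
Not equal → NOT independent

No, not independent


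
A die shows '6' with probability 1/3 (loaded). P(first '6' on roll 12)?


Geometric: P(X=12) = (1-p)^(k-1)×p = (2/3)^11×1/3 = 2048/531441

P(X=12) = 2048/531441 ≈ 0.39%


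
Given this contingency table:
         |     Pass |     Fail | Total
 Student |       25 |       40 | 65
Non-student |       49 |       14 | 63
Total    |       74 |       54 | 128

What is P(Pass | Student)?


P(Pass | Student) = 25/(25+40) = 25/65 = 5/13

P(Pass|Student) = 5/13 ≈ 38.46%


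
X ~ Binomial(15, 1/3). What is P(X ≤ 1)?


P(X ≤ 1) = Σ P(X=i) for i=0..1
P(X=0) = 32768/14348907
P(X=1) = 81920/4782969
Sum = 278528/14348907

P(X ≤ 1) = 278528/14348907 ≈ 1.94%


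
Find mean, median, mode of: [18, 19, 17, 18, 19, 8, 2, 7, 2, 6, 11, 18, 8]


Sorted: [2, 2, 6, 7, 8, 8, 11, 17, 18, 18, 18, 19, 19]
Mean = 153/13
Median = 11
Freq: {18: 3, 19: 2, 17: 1, 8: 2, 2: 2, 7: 1, 6: 1, 11: 1}
Mode: [18]

Mean=153/13, Median=11, Mode=18


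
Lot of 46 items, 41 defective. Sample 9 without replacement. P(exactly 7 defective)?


Hypergeometric: C(41,7)×C(5,2)/C(46,9)
= 22481940×10/1101716330 = 2220/10879

P(X=7) = 2220/10879 ≈ 20.41%


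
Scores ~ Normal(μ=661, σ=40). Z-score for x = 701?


z = (x - μ)/σ = (701 - 661)/40 = 1.0

z = 1.0


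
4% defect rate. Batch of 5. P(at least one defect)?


P(all good) = (24/25)^5 = 7962624/9765625
P(≥1 defect) = 1803001/9765625

P = 1803001/9765625 ≈ 18.46%


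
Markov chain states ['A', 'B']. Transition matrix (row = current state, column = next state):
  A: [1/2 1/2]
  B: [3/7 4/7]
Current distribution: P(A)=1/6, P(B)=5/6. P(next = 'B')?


P(next=B) = Σᵢ P(now=i)×P(i→B)
= 1/6×1/2 + 5/6×4/7
= 1/12 + 10/21 = 47/84

P = 47/84 ≈ 0.5595


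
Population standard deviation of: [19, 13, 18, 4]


Mean = 54/4 = 27/2
  (19-27/2)²=121/4
  (13-27/2)²=1/4
  (18-27/2)²=81/4
  (4-27/2)²=361/4
Σ(x-μ)² = 141
σ² = 141/4

σ = √(141/4) ≈ 5.9372


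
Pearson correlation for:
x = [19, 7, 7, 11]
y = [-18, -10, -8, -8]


n=4, Σx=44, Σy=-44, Σxy=-556, Σx²=580, Σy²=552
r = (4×(-556) - 44×(-44))/√((4×580 - 44²)(4×552 - (-44)²))
= -288/√(384×272) = -288/√104448 ≈ -288/323.1842 ≈ -0.8911

r ≈ -0.8911


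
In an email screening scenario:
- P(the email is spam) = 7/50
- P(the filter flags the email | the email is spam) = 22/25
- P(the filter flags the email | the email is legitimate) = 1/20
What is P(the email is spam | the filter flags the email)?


Using Bayes' theorem:
P(A|B) = P(B|A)·P(A) / P(B)

P(the filter flags the email) = 22/25 × 7/50 + 1/20 × 43/50
= 77/625 + 43/1000 = 831/5000

P(the email is spam|the filter flags the email) = (77/625) / (831/5000) = 616/831

P(the email is spam|the filter flags the email) = 616/831 ≈ 74.13%


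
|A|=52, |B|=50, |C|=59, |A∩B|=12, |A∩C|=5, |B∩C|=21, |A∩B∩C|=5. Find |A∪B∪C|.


|A∪B∪C| = 52+50+59-12-5-21+5 = 128

|A∪B∪C| = 128


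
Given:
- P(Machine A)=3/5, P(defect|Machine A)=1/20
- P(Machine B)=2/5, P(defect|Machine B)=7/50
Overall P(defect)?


P(B) = Σ P(B|Aᵢ)×P(Aᵢ)
  1/20×3/5 = 3/100
  7/50×2/5 = 7/125
Sum = 43/500

P(defect) = 43/500 ≈ 8.60%


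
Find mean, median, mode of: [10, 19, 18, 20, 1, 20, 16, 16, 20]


Sorted: [1, 10, 16, 16, 18, 19, 20, 20, 20]
Mean = 140/9
Median = 18
Freq: {10: 1, 19: 1, 18: 1, 20: 3, 1: 1, 16: 2}
Mode: [20]

Mean=140/9, Median=18, Mode=20


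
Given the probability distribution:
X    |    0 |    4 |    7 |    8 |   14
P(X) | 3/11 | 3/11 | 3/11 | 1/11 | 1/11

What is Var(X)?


E[X] = 5
E[X²] = 455/11
Var(X) = E[X²] - (E[X])² = 455/11 - 25 = 180/11

Var(X) = 180/11 ≈ 16.3636


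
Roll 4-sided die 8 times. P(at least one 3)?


P(no 3)^8 = (3/4)^8 = 6561/65536
P(≥1) = 1 - 6561/65536 = 58975/65536

P = 58975/65536 ≈ 89.99%


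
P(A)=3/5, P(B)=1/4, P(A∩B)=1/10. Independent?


P(A)×P(B) = 3/20
P(A∩B) = 1/10
Not equal → NOT independent

No, not independent


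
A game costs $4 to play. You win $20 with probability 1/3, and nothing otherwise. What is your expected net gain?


E[gain] = (20-4)×1/3 + (-4)×2/3
= 16/3 - 8/3 = 8/3

Expected net gain = $8/3 ≈ $2.67


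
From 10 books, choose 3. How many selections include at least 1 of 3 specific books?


Complement: C(10,3) - C(7,3) = 120 - 35 = 85

85


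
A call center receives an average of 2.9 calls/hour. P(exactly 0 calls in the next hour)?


Poisson(λ=2.9): P(X=0) = e^(-λ)×λ^k/k!
= e^(-2.9) × 2.9^0 / 0!
≈ 0.05502322006 × 1 / 1 ≈ 0.055023

P(X=0) ≈ 0.055023 ≈ 5.50%


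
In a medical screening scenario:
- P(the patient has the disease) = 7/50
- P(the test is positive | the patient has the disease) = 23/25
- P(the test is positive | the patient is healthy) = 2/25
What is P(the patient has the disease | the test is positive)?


Using Bayes' theorem:
P(A|B) = P(B|A)·P(A) / P(B)

P(the test is positive) = 23/25 × 7/50 + 2/25 × 43/50
= 161/1250 + 43/625 = 247/1250

P(the patient has the disease|the test is positive) = (161/1250) / (247/1250) = 161/247

P(the patient has the disease|the test is positive) = 161/247 ≈ 65.18%


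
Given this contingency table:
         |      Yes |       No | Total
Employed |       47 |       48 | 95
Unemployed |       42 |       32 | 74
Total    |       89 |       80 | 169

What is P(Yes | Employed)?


P(Yes | Employed) = 47/(47+48) = 47/95

P(Yes|Employed) = 47/95 ≈ 49.47%


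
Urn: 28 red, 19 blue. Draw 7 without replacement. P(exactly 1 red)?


Hypergeometric: C(28,1)×C(19,6)/C(47,7)
= 28×27132/62891499 = 253232/20963833

P(X=1) = 253232/20963833 ≈ 1.21%


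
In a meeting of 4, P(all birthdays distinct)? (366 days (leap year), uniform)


P(all different) = Π(366-i)/366 for i=0..3
= (366/366)×(365/366)×...×(363/366)
= 0.983689

P ≈ 0.9837 ≈ 98.37%


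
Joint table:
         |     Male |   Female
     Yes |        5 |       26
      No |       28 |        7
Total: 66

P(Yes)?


P(Yes) = (5+26)/66 = 31/66

P(Yes) = 31/66 ≈ 46.97%


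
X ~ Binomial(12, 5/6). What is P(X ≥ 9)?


P(X ≥ 9) = Σ P(X=i) for i=9..12
P(X=9) = 107421875/544195584
P(X=10) = 107421875/362797056
P(X=11) = 48828125/181398528
P(X=12) = 244140625/2176782336
Sum = 634765625/725594112

P(X ≥ 9) = 634765625/725594112 ≈ 87.48%


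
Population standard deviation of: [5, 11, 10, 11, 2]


Mean = 39/5
  (5-39/5)²=196/25
  (11-39/5)²=256/25
  (10-39/5)²=121/25
  (11-39/5)²=256/25
  (2-39/5)²=841/25
Σ(x-μ)² = 334/5
σ² = (334/5)/5 = 334/25

σ = √(334/25) ≈ 3.6551


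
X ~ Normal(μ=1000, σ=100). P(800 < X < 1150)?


z₁=(800-1000)/100=-2.0, z₂=(1150-1000)/100=1.5
P = Φ(1.5) - Φ(-2.0) = 0.933193 - 0.022750 = 0.910443 ≈ 0.9104

P(800 < X < 1150) ≈ 0.9104


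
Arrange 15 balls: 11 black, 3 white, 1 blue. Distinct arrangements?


15!/(11!×3!×1!) = 5460

5460


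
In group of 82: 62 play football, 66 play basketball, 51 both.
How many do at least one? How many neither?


|A∪B| = 62+66-51 = 77
Neither = 82-77 = 5

At least one: 77; Neither: 5


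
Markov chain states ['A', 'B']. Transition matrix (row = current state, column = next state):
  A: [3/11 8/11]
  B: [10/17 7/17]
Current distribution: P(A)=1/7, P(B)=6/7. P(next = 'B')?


P(next=B) = Σᵢ P(now=i)×P(i→B)
= 1/7×8/11 + 6/7×7/17
= 8/77 + 6/17 = 598/1309

P = 598/1309 ≈ 0.4568


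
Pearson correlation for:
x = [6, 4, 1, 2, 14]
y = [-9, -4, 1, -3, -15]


n=5, Σx=27, Σy=-30, Σxy=-285, Σx²=253, Σy²=332
r = (5×(-285) - 27×(-30))/√((5×253 - 27²)(5×332 - (-30)²))
= -615/√(536×760) = -615/√407360 ≈ -615/638.2476 ≈ -0.9636

r ≈ -0.9636


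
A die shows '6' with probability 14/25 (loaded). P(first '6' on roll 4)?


Geometric: P(X=4) = (1-p)^(k-1)×p = (11/25)^3×14/25 = 18634/390625

P(X=4) = 18634/390625 ≈ 4.77%


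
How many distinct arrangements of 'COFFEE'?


Letters: 6, freq: {'C': 1, 'O': 1, 'F': 2, 'E': 2}
6!/(1!×1!×2!×2!) = 720/4 = 180

180


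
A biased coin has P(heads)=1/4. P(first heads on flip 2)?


Geometric: P(X=2) = (1-p)^(k-1)×p = (3/4)^1×1/4 = 3/16

P(X=2) = 3/16 ≈ 18.75%


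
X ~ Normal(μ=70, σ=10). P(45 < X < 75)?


z₁=(45-70)/10=-2.5, z₂=(75-70)/10=0.5
P = Φ(0.5) - Φ(-2.5) = 0.691462 - 0.006210 = 0.685252 ≈ 0.6853

P(45 < X < 75) ≈ 0.6853


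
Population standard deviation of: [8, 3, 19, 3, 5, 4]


Mean = 42/6 = 7
  (8-7)²=1
  (3-7)²=16
  (19-7)²=144
  (3-7)²=16
  (5-7)²=4
  (4-7)²=9
Σ(x-μ)² = 190
σ² = 190/6 = 95/3

σ = √(95/3) ≈ 5.6273


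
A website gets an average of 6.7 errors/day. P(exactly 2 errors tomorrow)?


Poisson(λ=6.7): P(X=2) = e^(-λ)×λ^k/k!
= e^(-6.7) × 6.7^2 / 2!
≈ 0.001230911903 × 44.89 / 2 ≈ 0.027628

P(X=2) ≈ 0.027628 ≈ 2.76%


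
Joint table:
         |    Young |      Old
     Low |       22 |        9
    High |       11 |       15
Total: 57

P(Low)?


P(Low) = (22+9)/57 = 31/57

P(Low) = 31/57 ≈ 54.39%


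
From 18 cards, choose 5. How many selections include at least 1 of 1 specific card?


Complement: C(18,5) - C(17,5) = 8568 - 6188 = 2380

2380


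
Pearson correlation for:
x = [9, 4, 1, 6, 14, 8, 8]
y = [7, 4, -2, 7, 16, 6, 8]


n=7, Σx=50, Σy=46, Σxy=455, Σx²=458, Σy²=474
r = (7×455 - 50×46)/√((7×458 - 50²)(7×474 - 46²))
= 885/√(706×1202) = 885/√848612 ≈ 885/921.2014 ≈ 0.9607

r ≈ 0.9607


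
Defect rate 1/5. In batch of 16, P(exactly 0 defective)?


Binomial: P(X=0) = C(16,0)×p^0×(1-p)^16
= 1 × 1 × 4294967296/152587890625 = 4294967296/152587890625

P(X=0) = 4294967296/152587890625 ≈ 2.81%


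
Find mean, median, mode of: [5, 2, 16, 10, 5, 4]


Sorted: [2, 4, 5, 5, 10, 16]
Mean = 42/6 = 7
Median = 5
Freq: {5: 2, 2: 1, 16: 1, 10: 1, 4: 1}
Mode: [5]

Mean=7, Median=5, Mode=5


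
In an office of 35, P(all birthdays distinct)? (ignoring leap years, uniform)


P(all different) = Π(365-i)/365 for i=0..34
= (365/365)×(364/365)×...×(331/365)
= 0.185617

P ≈ 0.1856 ≈ 18.56%


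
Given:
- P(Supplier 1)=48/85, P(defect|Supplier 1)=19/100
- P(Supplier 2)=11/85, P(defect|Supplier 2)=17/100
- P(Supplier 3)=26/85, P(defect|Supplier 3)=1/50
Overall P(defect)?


P(B) = Σ P(B|Aᵢ)×P(Aᵢ)
  19/100×48/85 = 228/2125
  17/100×11/85 = 11/500
  1/50×26/85 = 13/2125
Sum = 1151/8500

P(defect) = 1151/8500 ≈ 13.54%


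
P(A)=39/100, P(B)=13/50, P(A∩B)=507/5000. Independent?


P(A)×P(B) = 507/5000
P(A∩B) = 507/5000
Equal ✓ → Independent

Yes, independent


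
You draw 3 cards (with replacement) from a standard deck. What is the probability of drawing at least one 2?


P(not a 2) = 48/52 = 12/13
P(none in 3 draws) = (12/13)^3 = 1728/2197
P(≥1 2) = 1 - 1728/2197 = 469/2197

P = 469/2197 ≈ 21.35%


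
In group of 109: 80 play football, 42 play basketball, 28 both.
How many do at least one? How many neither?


|A∪B| = 80+42-28 = 94
Neither = 109-94 = 15

At least one: 94; Neither: 15


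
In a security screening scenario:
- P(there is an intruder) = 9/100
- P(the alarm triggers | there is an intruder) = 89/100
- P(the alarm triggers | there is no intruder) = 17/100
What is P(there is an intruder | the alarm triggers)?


Using Bayes' theorem:
P(A|B) = P(B|A)·P(A) / P(B)

P(the alarm triggers) = 89/100 × 9/100 + 17/100 × 91/100
= 801/10000 + 1547/10000 = 587/2500

P(there is an intruder|the alarm triggers) = (801/10000) / (587/2500) = 801/2348

P(there is an intruder|the alarm triggers) = 801/2348 ≈ 34.11%


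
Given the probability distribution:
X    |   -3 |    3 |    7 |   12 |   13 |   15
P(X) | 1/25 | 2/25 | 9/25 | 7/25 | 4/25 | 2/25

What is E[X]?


E[X] = Σ x·P(X=x)
= (-3)×(1/25) + (3)×(2/25) + (7)×(9/25) + (12)×(7/25) + (13)×(4/25) + (15)×(2/25)
= 232/25

E[X] = 232/25


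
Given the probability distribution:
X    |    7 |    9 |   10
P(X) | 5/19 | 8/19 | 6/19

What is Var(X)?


E[X] = 167/19
E[X²] = 1493/19
Var(X) = E[X²] - (E[X])² = 1493/19 - 27889/361 = 478/361

Var(X) = 478/361 ≈ 1.3241


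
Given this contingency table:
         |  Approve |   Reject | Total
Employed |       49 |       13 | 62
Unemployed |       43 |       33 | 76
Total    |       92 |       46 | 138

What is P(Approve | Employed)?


P(Approve | Employed) = 49/(49+13) = 49/62

P(Approve|Employed) = 49/62 ≈ 79.03%


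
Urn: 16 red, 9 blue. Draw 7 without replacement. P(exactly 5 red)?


Hypergeometric: C(16,5)×C(9,2)/C(25,7)
= 4368×36/480700 = 39312/120175

P(X=5) = 39312/120175 ≈ 32.71%


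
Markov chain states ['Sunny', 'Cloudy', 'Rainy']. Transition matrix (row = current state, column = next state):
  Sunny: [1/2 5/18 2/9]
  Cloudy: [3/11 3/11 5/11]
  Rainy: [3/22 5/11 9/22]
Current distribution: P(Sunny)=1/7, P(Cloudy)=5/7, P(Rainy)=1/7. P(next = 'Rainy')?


P(next=Rainy) = Σᵢ P(now=i)×P(i→Rainy)
= 1/7×2/9 + 5/7×5/11 + 1/7×9/22
= 2/63 + 25/77 + 9/154 = 575/1386

P = 575/1386 ≈ 0.4149


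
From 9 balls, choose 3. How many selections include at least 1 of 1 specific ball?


Complement: C(9,3) - C(8,3) = 84 - 56 = 28

28


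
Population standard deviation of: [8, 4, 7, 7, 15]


Mean = 41/5
  (8-41/5)²=1/25
  (4-41/5)²=441/25
  (7-41/5)²=36/25
  (7-41/5)²=36/25
  (15-41/5)²=1156/25
Σ(x-μ)² = 334/5
σ² = (334/5)/5 = 334/25

σ = √(334/25) ≈ 3.6551


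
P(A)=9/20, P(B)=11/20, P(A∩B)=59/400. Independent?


P(A)×P(B) = 99/400
P(A∩B) = 59/400
Not equal → NOT independent

No, not independent


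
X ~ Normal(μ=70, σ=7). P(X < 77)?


z = (77-70)/7 = 1.0
P(Z < 1.0) = 0.8413

P(X < 77) ≈ 0.8413


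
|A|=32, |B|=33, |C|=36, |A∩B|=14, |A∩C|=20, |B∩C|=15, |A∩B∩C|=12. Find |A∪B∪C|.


|A∪B∪C| = 32+33+36-14-20-15+12 = 64

|A∪B∪C| = 64


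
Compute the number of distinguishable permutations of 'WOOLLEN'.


Letters: 7, freq: {'W': 1, 'O': 2, 'L': 2, 'E': 1, 'N': 1}
7!/(1!×2!×2!×1!×1!) = 5040/4 = 1260

1260


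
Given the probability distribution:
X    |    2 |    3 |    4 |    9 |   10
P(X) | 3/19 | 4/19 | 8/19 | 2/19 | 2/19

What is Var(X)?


E[X] = 88/19
E[X²] = 538/19
Var(X) = E[X²] - (E[X])² = 538/19 - 7744/361 = 2478/361

Var(X) = 2478/361 ≈ 6.8643


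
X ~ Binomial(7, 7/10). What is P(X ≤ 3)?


P(X ≤ 3) = Σ P(X=i) for i=0..3
P(X=0) = 2187/10000000
P(X=1) = 35721/10000000
P(X=2) = 250047/10000000
P(X=3) = 194481/2000000
Sum = 31509/250000

P(X ≤ 3) = 31509/250000 ≈ 12.60%


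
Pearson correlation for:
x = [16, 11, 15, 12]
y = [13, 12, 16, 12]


n=4, Σx=54, Σy=53, Σxy=724, Σx²=746, Σy²=713
r = (4×724 - 54×53)/√((4×746 - 54²)(4×713 - 53²))
= 34/√(68×43) = 34/√2924 ≈ 34/54.0740 ≈ 0.6288

r ≈ 0.6288


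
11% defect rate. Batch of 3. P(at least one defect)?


P(all good) = (89/100)^3 = 704969/1000000
P(≥1 defect) = 295031/1000000

P = 295031/1000000 ≈ 29.50%


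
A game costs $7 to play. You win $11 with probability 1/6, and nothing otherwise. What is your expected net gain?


E[gain] = (11-7)×1/6 + (-7)×5/6
= 2/3 - 35/6 = -31/6

Expected net gain = $-31/6 ≈ $-5.17


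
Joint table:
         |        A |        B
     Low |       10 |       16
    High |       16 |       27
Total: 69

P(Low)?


P(Low) = (10+16)/69 = 26/69

P(Low) = 26/69 ≈ 37.68%


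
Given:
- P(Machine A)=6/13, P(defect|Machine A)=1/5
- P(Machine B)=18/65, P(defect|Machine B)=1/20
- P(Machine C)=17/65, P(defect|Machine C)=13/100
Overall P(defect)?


P(B) = Σ P(B|Aᵢ)×P(Aᵢ)
  1/5×6/13 = 6/65
  1/20×18/65 = 9/650
  13/100×17/65 = 17/500
Sum = 911/6500

P(defect) = 911/6500 ≈ 14.02%


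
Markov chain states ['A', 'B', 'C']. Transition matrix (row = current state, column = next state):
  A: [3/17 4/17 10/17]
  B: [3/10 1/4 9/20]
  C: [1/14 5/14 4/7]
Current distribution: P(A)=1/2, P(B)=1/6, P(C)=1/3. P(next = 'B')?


P(next=B) = Σᵢ P(now=i)×P(i→B)
= 1/2×4/17 + 1/6×1/4 + 1/3×5/14
= 2/17 + 1/24 + 5/42 = 265/952

P = 265/952 ≈ 0.2784


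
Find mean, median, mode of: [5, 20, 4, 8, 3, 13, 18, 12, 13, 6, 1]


Sorted: [1, 3, 4, 5, 6, 8, 12, 13, 13, 18, 20]
Mean = 103/11
Median = 8
Freq: {5: 1, 20: 1, 4: 1, 8: 1, 3: 1, 13: 2, 18: 1, 12: 1, 6: 1, 1: 1}
Mode: [13]

Mean=103/11, Median=8, Mode=13


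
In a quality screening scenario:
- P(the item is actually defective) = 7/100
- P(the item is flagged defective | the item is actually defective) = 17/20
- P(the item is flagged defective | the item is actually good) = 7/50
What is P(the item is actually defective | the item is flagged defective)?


Using Bayes' theorem:
P(A|B) = P(B|A)·P(A) / P(B)

P(the item is flagged defective) = 17/20 × 7/100 + 7/50 × 93/100
= 119/2000 + 651/5000 = 1897/10000

P(the item is actually defective|the item is flagged defective) = (119/2000) / (1897/10000) = 85/271

P(the item is actually defective|the item is flagged defective) = 85/271 ≈ 31.37%


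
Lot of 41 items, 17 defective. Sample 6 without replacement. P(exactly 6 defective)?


Hypergeometric: C(17,6)×C(24,0)/C(41,6)
= 12376×1/4496388 = 238/86469

P(X=6) = 238/86469 ≈ 0.28%


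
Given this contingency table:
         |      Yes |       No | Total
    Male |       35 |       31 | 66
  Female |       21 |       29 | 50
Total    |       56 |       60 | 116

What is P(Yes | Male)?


P(Yes | Male) = 35/(35+31) = 35/66

P(Yes|Male) = 35/66 ≈ 53.03%


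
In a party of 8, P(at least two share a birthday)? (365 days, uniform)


P(all different) = Π(365-i)/365 for i=0..7
= 0.925665
P(match) = 1 - 0.925665 = 0.074335

P ≈ 0.0743 ≈ 7.43%


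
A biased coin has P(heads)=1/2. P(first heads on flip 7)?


Geometric: P(X=7) = (1-p)^(k-1)×p = (1/2)^6×1/2 = 1/128

P(X=7) = 1/128 ≈ 0.78%


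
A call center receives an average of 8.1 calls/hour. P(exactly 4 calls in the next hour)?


Poisson(λ=8.1): P(X=4) = e^(-λ)×λ^k/k!
= e^(-8.1) × 8.1^4 / 4!
≈ 0.0003035391381 × 4304.6721 / 24 ≈ 0.054443

P(X=4) ≈ 0.054443 ≈ 5.44%


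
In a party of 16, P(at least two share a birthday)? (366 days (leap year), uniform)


P(all different) = Π(366-i)/366 for i=0..15
= 0.717059
P(match) = 1 - 0.717059 = 0.282941

P ≈ 0.2829 ≈ 28.29%


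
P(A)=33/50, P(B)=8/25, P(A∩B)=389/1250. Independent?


P(A)×P(B) = 132/625
P(A∩B) = 389/1250
Not equal → NOT independent

No, not independent


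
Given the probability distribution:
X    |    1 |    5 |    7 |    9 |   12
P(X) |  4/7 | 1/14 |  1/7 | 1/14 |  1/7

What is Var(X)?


E[X] = 30/7
E[X²] = 250/7
Var(X) = E[X²] - (E[X])² = 250/7 - 900/49 = 850/49

Var(X) = 850/49 ≈ 17.3469


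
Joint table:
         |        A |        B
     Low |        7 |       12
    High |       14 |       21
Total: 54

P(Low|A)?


P(Low|A) = 7/(7+14) = 7/21 = 1/3

P = 1/3 ≈ 33.33%


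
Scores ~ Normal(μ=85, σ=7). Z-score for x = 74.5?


z = (x - μ)/σ = (74.5 - 85)/7 = -1.5

z = -1.5


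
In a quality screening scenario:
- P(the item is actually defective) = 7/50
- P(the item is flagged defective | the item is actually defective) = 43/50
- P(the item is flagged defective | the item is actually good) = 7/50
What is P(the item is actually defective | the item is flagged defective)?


Using Bayes' theorem:
P(A|B) = P(B|A)·P(A) / P(B)

P(the item is flagged defective) = 43/50 × 7/50 + 7/50 × 43/50
= 301/2500 + 301/2500 = 301/1250

P(the item is actually defective|the item is flagged defective) = (301/2500) / (301/1250) = 1/2

P(the item is actually defective|the item is flagged defective) = 1/2 ≈ 50.00%


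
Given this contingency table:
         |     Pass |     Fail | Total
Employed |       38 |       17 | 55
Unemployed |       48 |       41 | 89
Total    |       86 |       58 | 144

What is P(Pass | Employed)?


P(Pass | Employed) = 38/(38+17) = 38/55

P(Pass|Employed) = 38/55 ≈ 69.09%


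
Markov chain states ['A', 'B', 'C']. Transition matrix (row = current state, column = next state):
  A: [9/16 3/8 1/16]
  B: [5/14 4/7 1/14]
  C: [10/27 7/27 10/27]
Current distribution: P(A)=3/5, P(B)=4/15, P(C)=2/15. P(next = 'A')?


P(next=A) = Σᵢ P(now=i)×P(i→A)
= 3/5×9/16 + 4/15×5/14 + 2/15×10/27
= 27/80 + 2/21 + 4/81 = 21869/45360

P = 21869/45360 ≈ 0.4821


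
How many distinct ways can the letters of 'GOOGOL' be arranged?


Letters: 6, freq: {'G': 2, 'O': 3, 'L': 1}
6!/(2!×3!×1!) = 720/12 = 60

60


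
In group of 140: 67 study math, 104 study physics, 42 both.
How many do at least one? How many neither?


|A∪B| = 67+104-42 = 129
Neither = 140-129 = 11

At least one: 129; Neither: 11


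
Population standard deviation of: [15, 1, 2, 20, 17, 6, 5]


Mean = 66/7
  (15-66/7)²=1521/49
  (1-66/7)²=3481/49
  (2-66/7)²=2704/49
  (20-66/7)²=5476/49
  (17-66/7)²=2809/49
  (6-66/7)²=576/49
  (5-66/7)²=961/49
Σ(x-μ)² = 2504/7
σ² = (2504/7)/7 = 2504/49

σ = √(2504/49) ≈ 7.1486


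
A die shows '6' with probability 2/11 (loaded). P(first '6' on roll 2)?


Geometric: P(X=2) = (1-p)^(k-1)×p = (9/11)^1×2/11 = 18/121

P(X=2) = 18/121 ≈ 14.88%


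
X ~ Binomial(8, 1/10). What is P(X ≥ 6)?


P(X ≥ 6) = Σ P(X=i) for i=6..8
P(X=6) = 567/25000000
P(X=7) = 9/12500000
P(X=8) = 1/100000000
Sum = 2341/100000000

P(X ≥ 6) = 2341/100000000 ≈ 0.00%


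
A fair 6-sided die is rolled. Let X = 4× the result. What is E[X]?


E[die] = (1+6)/2 = 7/2
E[X] = 4 × 7/2 = 14

E[X] = 14


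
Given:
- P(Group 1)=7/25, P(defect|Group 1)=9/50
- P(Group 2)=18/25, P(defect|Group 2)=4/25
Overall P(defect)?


P(B) = Σ P(B|Aᵢ)×P(Aᵢ)
  9/50×7/25 = 63/1250
  4/25×18/25 = 72/625
Sum = 207/1250

P(defect) = 207/1250 ≈ 16.56%


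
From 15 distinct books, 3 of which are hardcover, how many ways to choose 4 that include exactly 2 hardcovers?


Choose 2 of the 3 hardcovers and 2 of the other 12 books:
C(3,2)×C(12,2) = 3×66 = 198

198


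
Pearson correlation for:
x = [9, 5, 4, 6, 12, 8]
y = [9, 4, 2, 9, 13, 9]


n=6, Σx=44, Σy=46, Σxy=391, Σx²=366, Σy²=432
r = (6×391 - 44×46)/√((6×366 - 44²)(6×432 - 46²))
= 322/√(260×476) = 322/√123760 ≈ 322/351.7954 ≈ 0.9153

r ≈ 0.9153


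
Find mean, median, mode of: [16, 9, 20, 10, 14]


Sorted: [9, 10, 14, 16, 20]
Mean = 69/5
Median = 14
Freq: {16: 1, 9: 1, 20: 1, 10: 1, 14: 1}
Mode: No mode

Mean=69/5, Median=14, Mode=No mode


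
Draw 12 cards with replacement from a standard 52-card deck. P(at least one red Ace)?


P(not a red Ace) = 50/52 = 25/26
P(none in 12 draws) = (25/26)^12 = 59604644775390625/95428956661682176
P(≥1 red Ace) = 1 - 59604644775390625/95428956661682176 = 35824311886291551/95428956661682176

P = 35824311886291551/95428956661682176 ≈ 37.54%


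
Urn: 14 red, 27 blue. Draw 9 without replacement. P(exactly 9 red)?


Hypergeometric: C(14,9)×C(27,0)/C(41,9)
= 2002×1/350343565 = 14/2449955

P(X=9) = 14/2449955 ≈ 0.00%


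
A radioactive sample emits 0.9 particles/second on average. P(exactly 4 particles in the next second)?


Poisson(λ=0.9): P(X=4) = e^(-λ)×λ^k/k!
= e^(-0.9) × 0.9^4 / 4!
≈ 0.4065696597 × 0.6561 / 24 ≈ 0.011115

P(X=4) ≈ 0.011115 ≈ 1.11%


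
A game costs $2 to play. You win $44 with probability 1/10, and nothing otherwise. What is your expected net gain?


E[gain] = (44-2)×1/10 + (-2)×9/10
= 21/5 - 9/5 = 12/5

Expected net gain = $12/5 ≈ $2.40


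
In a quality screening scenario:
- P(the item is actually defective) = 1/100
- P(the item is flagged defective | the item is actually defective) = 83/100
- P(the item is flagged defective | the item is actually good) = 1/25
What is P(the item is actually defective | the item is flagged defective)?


Using Bayes' theorem:
P(A|B) = P(B|A)·P(A) / P(B)

P(the item is flagged defective) = 83/100 × 1/100 + 1/25 × 99/100
= 83/10000 + 99/2500 = 479/10000

P(the item is actually defective|the item is flagged defective) = (83/10000) / (479/10000) = 83/479

P(the item is actually defective|the item is flagged defective) = 83/479 ≈ 17.33%


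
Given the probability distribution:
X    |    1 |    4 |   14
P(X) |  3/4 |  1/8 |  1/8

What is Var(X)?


E[X] = 3
E[X²] = 109/4
Var(X) = E[X²] - (E[X])² = 109/4 - 9 = 73/4

Var(X) = 73/4 ≈ 18.2500


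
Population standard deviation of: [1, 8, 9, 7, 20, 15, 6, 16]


Mean = 82/8 = 41/4
  (1-41/4)²=1369/16
  (8-41/4)²=81/16
  (9-41/4)²=25/16
  (7-41/4)²=169/16
  (20-41/4)²=1521/16
  (15-41/4)²=361/16
  (6-41/4)²=289/16
  (16-41/4)²=529/16
Σ(x-μ)² = 543/2
σ² = (543/2)/8 = 543/16

σ = √(543/16) ≈ 5.8256


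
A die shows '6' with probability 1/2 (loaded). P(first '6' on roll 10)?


Geometric: P(X=10) = (1-p)^(k-1)×p = (1/2)^9×1/2 = 1/1024

P(X=10) = 1/1024 ≈ 0.10%


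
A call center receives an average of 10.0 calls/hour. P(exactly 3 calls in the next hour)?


Poisson(λ=10.0): P(X=3) = e^(-λ)×λ^k/k!
= e^(-10.0) × 10.0^3 / 3!
≈ 4.539992976e-05 × 1000 / 6 ≈ 0.007567

P(X=3) ≈ 0.007567 ≈ 0.76%


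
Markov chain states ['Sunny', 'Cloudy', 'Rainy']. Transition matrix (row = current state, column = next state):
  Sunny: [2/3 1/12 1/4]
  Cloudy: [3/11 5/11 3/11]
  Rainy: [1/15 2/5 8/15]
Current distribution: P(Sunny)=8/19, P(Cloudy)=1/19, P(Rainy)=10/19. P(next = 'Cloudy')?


P(next=Cloudy) = Σᵢ P(now=i)×P(i→Cloudy)
= 8/19×1/12 + 1/19×5/11 + 10/19×2/5
= 2/57 + 5/209 + 4/19 = 169/627

P = 169/627 ≈ 0.2695


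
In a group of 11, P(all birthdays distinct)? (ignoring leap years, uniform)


P(all different) = Π(365-i)/365 for i=0..10
= (365/365)×(364/365)×...×(355/365)
= 0.858859

P ≈ 0.8589 ≈ 85.89%


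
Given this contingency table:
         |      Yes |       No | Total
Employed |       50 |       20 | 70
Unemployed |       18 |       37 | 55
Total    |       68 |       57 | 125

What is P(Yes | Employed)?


P(Yes | Employed) = 50/(50+20) = 50/70 = 5/7

P(Yes|Employed) = 5/7 ≈ 71.43%


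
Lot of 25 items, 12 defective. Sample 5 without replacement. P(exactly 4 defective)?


Hypergeometric: C(12,4)×C(13,1)/C(25,5)
= 495×13/53130 = 39/322

P(X=4) = 39/322 ≈ 12.11%


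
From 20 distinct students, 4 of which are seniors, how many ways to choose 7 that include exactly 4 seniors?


Choose 4 of the 4 seniors and 3 of the other 16 students:
C(4,4)×C(16,3) = 1×560 = 560

560


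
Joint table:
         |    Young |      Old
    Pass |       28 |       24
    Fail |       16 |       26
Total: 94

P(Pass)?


P(Pass) = (28+24)/94 = 52/94 = 26/47

P(Pass) = 26/47 ≈ 55.32%


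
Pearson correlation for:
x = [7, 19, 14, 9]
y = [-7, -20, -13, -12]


n=4, Σx=49, Σy=-52, Σxy=-719, Σx²=687, Σy²=762
r = (4×(-719) - 49×(-52))/√((4×687 - 49²)(4×762 - (-52)²))
= -328/√(347×344) = -328/√119368 ≈ -328/345.4967 ≈ -0.9494

r ≈ -0.9494


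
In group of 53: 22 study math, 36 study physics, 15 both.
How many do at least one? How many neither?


|A∪B| = 22+36-15 = 43
Neither = 53-43 = 10

At least one: 43; Neither: 10


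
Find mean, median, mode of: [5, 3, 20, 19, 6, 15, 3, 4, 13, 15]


Sorted: [3, 3, 4, 5, 6, 13, 15, 15, 19, 20]
Mean = 103/10
Median = 19/2
Freq: {5: 1, 3: 2, 20: 1, 19: 1, 6: 1, 15: 2, 4: 1, 13: 1}
Mode: [3, 15]

Mean=103/10, Median=19/2, Mode=[3, 15]


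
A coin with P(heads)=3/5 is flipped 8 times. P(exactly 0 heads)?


Binomial: P(X=0) = C(8,0)×p^0×(1-p)^8
= 1 × 1 × 256/390625 = 256/390625

P(X=0) = 256/390625 ≈ 0.07%


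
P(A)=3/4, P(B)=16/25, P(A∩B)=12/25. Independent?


P(A)×P(B) = 12/25
P(A∩B) = 12/25
Equal ✓ → Independent

Yes, independent


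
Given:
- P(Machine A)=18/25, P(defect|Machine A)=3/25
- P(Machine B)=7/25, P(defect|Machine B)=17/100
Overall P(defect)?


P(B) = Σ P(B|Aᵢ)×P(Aᵢ)
  3/25×18/25 = 54/625
  17/100×7/25 = 119/2500
Sum = 67/500

P(defect) = 67/500 ≈ 13.40%


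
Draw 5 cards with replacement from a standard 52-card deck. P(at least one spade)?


P(not a spade) = 39/52 = 3/4
P(none in 5 draws) = (3/4)^5 = 243/1024
P(≥1 spade) = 1 - 243/1024 = 781/1024

P = 781/1024 ≈ 76.27%


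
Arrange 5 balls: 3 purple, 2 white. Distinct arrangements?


5!/(3!×2!) = 10

10


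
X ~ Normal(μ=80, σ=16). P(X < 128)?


z = (128-80)/16 = 3.0
P(Z < 3.0) = 0.9987

P(X < 128) ≈ 0.9987


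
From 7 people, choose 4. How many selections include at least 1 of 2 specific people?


Complement: C(7,4) - C(5,4) = 35 - 5 = 30

30


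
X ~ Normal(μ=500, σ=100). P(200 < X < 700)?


z₁=(200-500)/100=-3.0, z₂=(700-500)/100=2.0
P = Φ(2.0) - Φ(-3.0) = 0.977250 - 0.001350 = 0.975900 ≈ 0.9759

P(200 < X < 700) ≈ 0.9759


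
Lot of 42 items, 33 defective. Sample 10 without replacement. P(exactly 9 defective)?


Hypergeometric: C(33,9)×C(9,1)/C(42,10)
= 38567100×9/1471442973 = 809100/3429937

P(X=9) = 809100/3429937 ≈ 23.59%


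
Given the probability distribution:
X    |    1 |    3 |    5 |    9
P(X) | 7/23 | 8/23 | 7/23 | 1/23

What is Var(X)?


E[X] = 75/23
E[X²] = 335/23
Var(X) = E[X²] - (E[X])² = 335/23 - 5625/529 = 2080/529

Var(X) = 2080/529 ≈ 3.9319


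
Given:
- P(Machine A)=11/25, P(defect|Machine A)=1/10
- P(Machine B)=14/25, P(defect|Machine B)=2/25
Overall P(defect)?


P(B) = Σ P(B|Aᵢ)×P(Aᵢ)
  1/10×11/25 = 11/250
  2/25×14/25 = 28/625
Sum = 111/1250

P(defect) = 111/1250 ≈ 8.88%


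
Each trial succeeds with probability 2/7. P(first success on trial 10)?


Geometric: P(X=10) = (1-p)^(k-1)×p = (5/7)^9×2/7 = 3906250/282475249

P(X=10) = 3906250/282475249 ≈ 1.38%


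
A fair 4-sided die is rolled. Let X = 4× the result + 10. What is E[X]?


E[die] = (1+4)/2 = 5/2
E[X] = 4×5/2 + 10 = 20

E[X] = 20


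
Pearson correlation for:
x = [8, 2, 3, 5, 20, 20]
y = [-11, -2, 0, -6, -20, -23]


n=6, Σx=58, Σy=-62, Σxy=-982, Σx²=902, Σy²=1090
r = (6×(-982) - 58×(-62))/√((6×902 - 58²)(6×1090 - (-62)²))
= -2296/√(2048×2696) = -2296/√5521408 ≈ -2296/2349.7676 ≈ -0.9771

r ≈ -0.9771


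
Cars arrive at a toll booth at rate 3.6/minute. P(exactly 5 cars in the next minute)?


Poisson(λ=3.6): P(X=5) = e^(-λ)×λ^k/k!
= e^(-3.6) × 3.6^5 / 5!
≈ 0.02732372245 × 604.66176 / 120 ≈ 0.137680

P(X=5) ≈ 0.137680 ≈ 13.77%


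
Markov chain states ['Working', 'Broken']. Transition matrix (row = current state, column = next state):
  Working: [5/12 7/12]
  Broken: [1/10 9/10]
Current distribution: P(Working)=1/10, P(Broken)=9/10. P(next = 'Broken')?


P(next=Broken) = Σᵢ P(now=i)×P(i→Broken)
= 1/10×7/12 + 9/10×9/10
= 7/120 + 81/100 = 521/600

P = 521/600 ≈ 0.8683


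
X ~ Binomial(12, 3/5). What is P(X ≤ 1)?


P(X ≤ 1) = Σ P(X=i) for i=0..1
P(X=0) = 4096/244140625
P(X=1) = 73728/244140625
Sum = 77824/244140625

P(X ≤ 1) = 77824/244140625 ≈ 0.03%


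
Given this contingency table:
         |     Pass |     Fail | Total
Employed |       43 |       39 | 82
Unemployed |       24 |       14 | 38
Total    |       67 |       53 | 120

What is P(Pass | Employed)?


P(Pass | Employed) = 43/(43+39) = 43/82

P(Pass|Employed) = 43/82 ≈ 52.44%


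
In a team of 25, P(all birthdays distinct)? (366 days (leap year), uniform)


P(all different) = Π(366-i)/366 for i=0..24
= (366/366)×(365/366)×...×(342/366)
= 0.432316

P ≈ 0.4323 ≈ 43.23%


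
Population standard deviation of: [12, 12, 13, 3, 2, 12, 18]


Mean = 72/7
  (12-72/7)²=144/49
  (12-72/7)²=144/49
  (13-72/7)²=361/49
  (3-72/7)²=2601/49
  (2-72/7)²=3364/49
  (12-72/7)²=144/49
  (18-72/7)²=2916/49
Σ(x-μ)² = 1382/7
σ² = (1382/7)/7 = 1382/49

σ = √(1382/49) ≈ 5.3108


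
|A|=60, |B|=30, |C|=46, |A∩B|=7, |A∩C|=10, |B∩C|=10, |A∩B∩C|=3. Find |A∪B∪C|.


|A∪B∪C| = 60+30+46-7-10-10+3 = 112

|A∪B∪C| = 112


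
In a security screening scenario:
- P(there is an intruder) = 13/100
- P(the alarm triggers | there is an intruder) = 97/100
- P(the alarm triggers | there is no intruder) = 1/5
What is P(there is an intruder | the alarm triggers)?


Using Bayes' theorem:
P(A|B) = P(B|A)·P(A) / P(B)

P(the alarm triggers) = 97/100 × 13/100 + 1/5 × 87/100
= 1261/10000 + 87/500 = 3001/10000

P(there is an intruder|the alarm triggers) = (1261/10000) / (3001/10000) = 1261/3001

P(there is an intruder|the alarm triggers) = 1261/3001 ≈ 42.02%


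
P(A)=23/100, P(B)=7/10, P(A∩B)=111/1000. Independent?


P(A)×P(B) = 161/1000
P(A∩B) = 111/1000
Not equal → NOT independent

No, not independent


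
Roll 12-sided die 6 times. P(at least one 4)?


P(no 4)^6 = (11/12)^6 = 1771561/2985984
P(≥1) = 1 - 1771561/2985984 = 1214423/2985984

P = 1214423/2985984 ≈ 40.67%


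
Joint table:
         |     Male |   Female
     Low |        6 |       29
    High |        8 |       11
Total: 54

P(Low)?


P(Low) = (6+29)/54 = 35/54

P(Low) = 35/54 ≈ 64.81%


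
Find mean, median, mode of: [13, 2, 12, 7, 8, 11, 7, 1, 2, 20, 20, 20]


Sorted: [1, 2, 2, 7, 7, 8, 11, 12, 13, 20, 20, 20]
Mean = 123/12 = 41/4
Median = 19/2
Freq: {13: 1, 2: 2, 12: 1, 7: 2, 8: 1, 11: 1, 1: 1, 20: 3}
Mode: [20]

Mean=41/4, Median=19/2, Mode=20


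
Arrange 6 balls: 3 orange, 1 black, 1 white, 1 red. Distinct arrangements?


6!/(3!×1!×1!×1!) = 120

120


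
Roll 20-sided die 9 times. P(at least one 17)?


P(no 17)^9 = (19/20)^9 = 322687697779/512000000000
P(≥1) = 1 - 322687697779/512000000000 = 189312302221/512000000000

P = 189312302221/512000000000 ≈ 36.98%


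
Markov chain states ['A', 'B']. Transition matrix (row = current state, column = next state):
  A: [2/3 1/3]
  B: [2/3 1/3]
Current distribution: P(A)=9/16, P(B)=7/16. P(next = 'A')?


P(next=A) = Σᵢ P(now=i)×P(i→A)
= 9/16×2/3 + 7/16×2/3
= 3/8 + 7/24 = 2/3

P = 2/3 ≈ 0.6667


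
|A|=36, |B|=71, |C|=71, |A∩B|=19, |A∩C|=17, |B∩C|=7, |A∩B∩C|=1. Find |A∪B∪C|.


|A∪B∪C| = 36+71+71-19-17-7+1 = 136

|A∪B∪C| = 136


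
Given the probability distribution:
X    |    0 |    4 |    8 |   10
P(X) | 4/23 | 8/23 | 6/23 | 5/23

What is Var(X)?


E[X] = 130/23
E[X²] = 44
Var(X) = E[X²] - (E[X])² = 44 - 16900/529 = 6376/529

Var(X) = 6376/529 ≈ 12.0529


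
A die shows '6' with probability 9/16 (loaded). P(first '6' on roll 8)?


Geometric: P(X=8) = (1-p)^(k-1)×p = (7/16)^7×9/16 = 7411887/4294967296

P(X=8) = 7411887/4294967296 ≈ 0.17%


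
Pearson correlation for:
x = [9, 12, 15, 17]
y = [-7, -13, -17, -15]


n=4, Σx=53, Σy=-52, Σxy=-729, Σx²=739, Σy²=732
r = (4×(-729) - 53×(-52))/√((4×739 - 53²)(4×732 - (-52)²))
= -160/√(147×224) = -160/√32928 ≈ -160/181.4607 ≈ -0.8817

r ≈ -0.8817


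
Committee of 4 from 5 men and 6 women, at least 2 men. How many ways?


Count by #men:
  2M,2W: C(5,2)×C(6,2)=150
  3M,1W: C(5,3)×C(6,1)=60
  4M,0W: C(5,4)×C(6,0)=5
Total = 215

215


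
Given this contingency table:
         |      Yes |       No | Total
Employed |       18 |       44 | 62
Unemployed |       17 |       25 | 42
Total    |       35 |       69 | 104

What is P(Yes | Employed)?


P(Yes | Employed) = 18/(18+44) = 18/62 = 9/31

P(Yes|Employed) = 9/31 ≈ 29.03%


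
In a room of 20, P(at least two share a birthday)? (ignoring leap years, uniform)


P(all different) = Π(365-i)/365 for i=0..19
= 0.588562
P(match) = 1 - 0.588562 = 0.411438

P ≈ 0.4114 ≈ 41.14%


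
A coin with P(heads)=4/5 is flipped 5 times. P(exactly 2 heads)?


Binomial: P(X=2) = C(5,2)×p^2×(1-p)^3
= 10 × 16/25 × 1/125 = 32/625

P(X=2) = 32/625 ≈ 5.12%


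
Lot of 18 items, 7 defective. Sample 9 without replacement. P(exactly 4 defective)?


Hypergeometric: C(7,4)×C(11,5)/C(18,9)
= 35×462/48620 = 147/442

P(X=4) = 147/442 ≈ 33.26%


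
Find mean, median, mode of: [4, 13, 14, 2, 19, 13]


Sorted: [2, 4, 13, 13, 14, 19]
Mean = 65/6
Median = 13
Freq: {4: 1, 13: 2, 14: 1, 2: 1, 19: 1}
Mode: [13]

Mean=65/6, Median=13, Mode=13


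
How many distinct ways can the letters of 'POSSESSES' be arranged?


Letters: 9, freq: {'P': 1, 'O': 1, 'S': 5, 'E': 2}
9!/(1!×1!×5!×2!) = 362880/240 = 1512

1512
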